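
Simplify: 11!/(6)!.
55,440

Reasoning: This equals 11×10×...×7 = 55,440.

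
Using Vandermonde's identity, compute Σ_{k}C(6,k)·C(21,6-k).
296,010
= C(6+21,6) = C(27,6) = 296,010.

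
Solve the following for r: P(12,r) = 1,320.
P(12,r) = 12·11·…·(12−r+1), a product of r factors. Multiplying down from 12: 12 = 12; 12·11 = 132; 12·11·10 = 1,320 ✓ (3 factors). So r = 3.
Final answer: 3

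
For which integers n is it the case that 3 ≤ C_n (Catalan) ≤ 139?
3, 4, 5, 6
C_2=2; C_3=5; C_4=14; C_5=42; C_6=132; C_7=429. So valid n = 3, 4, 5, 6.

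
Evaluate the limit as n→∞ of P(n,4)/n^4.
1

Working:
P(n,4) = n(n-1)(n-2)(n-3) ≈ n^4 for large n. Limit = 1.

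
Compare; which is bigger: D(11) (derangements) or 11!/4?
D(11)

D(11) = (11-1)·[D(10) + D(9)] = 10·[1,334,961 + 133,496] = 14,684,570; 11!/4 = 39,916,800/4 = 9,979,200.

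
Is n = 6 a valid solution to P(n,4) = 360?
P(6,4) = 6·5·4·3 = 360, which equals 360.
Final answer: Yes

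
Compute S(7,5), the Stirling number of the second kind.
140

Reasoning: Using the Stirling recurrence: S(n,k) = k·S(n-1,k) + S(n-1,k-1)
S(7,5) = 5·S(6,5) + S(6,4)
         = 5·15 + 65
         = 75 + 65
         = 140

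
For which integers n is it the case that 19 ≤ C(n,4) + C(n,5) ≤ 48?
C(5,4)+C(5,5)=6; C(6,4)+C(6,5)=21; C(7,4)+C(7,5)=56. So valid n = 6.
Final answer: 6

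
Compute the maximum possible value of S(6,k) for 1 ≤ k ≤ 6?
90

Explanation: Row S(6,k) for k = 1..6 (via S(n,k) = k·S(n−1,k) + S(n−1,k−1)): 1, 31, 90, 65, 15, 1. The row is unimodal; maximum at k = 3: 90.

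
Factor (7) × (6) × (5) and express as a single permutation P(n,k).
P(7,3) = 7!/(4)!

Explanation: Product of 3 consecutive descending integers starting at 7: P(7,3) = 7!/4! = 210.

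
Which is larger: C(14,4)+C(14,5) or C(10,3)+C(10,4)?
C(14,4)+C(14,5)

Working:
First=3,003, Second=330.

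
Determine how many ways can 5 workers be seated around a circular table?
24

Explanation: Circular arrangements: (5-1)! = 24.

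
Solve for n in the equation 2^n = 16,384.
14

Reasoning: 16,384 = 1,024 × 16 = 2^10 × 2^4 = 2^14, so n = 14.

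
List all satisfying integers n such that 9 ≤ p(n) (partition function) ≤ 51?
Tabulating p(n) via p(n) = p(n−1) + p(n−2) − p(n−5) − p(n−7) + …: p(5)=7; p(6)=11; p(7)=15; p(8)=22; p(9)=30; p(10)=42; p(11)=56. So valid n = 6, 7, 8, 9, 10.

Answer: 6, 7, 8, 9, 10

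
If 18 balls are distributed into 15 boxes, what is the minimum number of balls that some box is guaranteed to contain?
2
Pigeonhole: ⌈18/15⌉ = 2.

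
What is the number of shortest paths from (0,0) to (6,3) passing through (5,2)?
42

Explanation: To (5,2): C(7,5)=21. From there: C(2,1)=2. Total: 42.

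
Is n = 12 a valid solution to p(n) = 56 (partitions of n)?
Pentagonal recurrence p(n) = p(n−1) + p(n−2) − p(n−5) − p(n−7) + …: p(12) = p(11) + p(10) − p(7) − p(5) + p(0) = 56 + 42 − 15 − 7 + 1 = 77, which does not equal 56.
Final answer: No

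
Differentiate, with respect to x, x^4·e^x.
(4x^3 + x^4)e^x
Product rule: d/dx[x^4]·e^x + x^4·d/dx[e^x] = 4x^{3}e^x + x^4e^x.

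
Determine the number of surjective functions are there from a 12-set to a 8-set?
6,411,968,640

Explanation: Onto functions = 8! × S(12,8)
First compute S(12,8) via recurrence:
Using the Stirling recurrence: S(n,k) = k·S(n-1,k) + S(n-1,k-1)
S(12,8) = 8·S(11,8) + S(11,7)
         = 8·11880 + 63987
         = 95040 + 63987
         = 159,027
Then: 40320 × 159027 = 6,411,968,640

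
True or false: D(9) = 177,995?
False

Solution: Derangements of 9 elements: D(9) = (9-1)·[D(8) + D(7)] = 8·[14,833 + 1,854] = 133,496.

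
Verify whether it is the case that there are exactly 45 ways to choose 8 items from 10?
True

Working:
C(10,8) = 45.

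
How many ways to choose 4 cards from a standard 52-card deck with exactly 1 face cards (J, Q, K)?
118,560

Working:
12 face cards and 40 non-face cards: C(12,1) × C(40,3) = 12 × 9,880 = 118,560.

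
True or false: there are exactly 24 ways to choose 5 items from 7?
False

Reasoning: C(7,5) = 21 ≠ 24.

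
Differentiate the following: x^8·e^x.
(8x^7 + x^8)e^x

Explanation: Product rule: d/dx[x^8]·e^x + x^8·d/dx[e^x] = 8x^{7}e^x + x^8e^x.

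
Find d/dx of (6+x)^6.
Using the power rule: d/dx (6+x)^6 = 6(6+x)^{5}.
Final answer: 6(6+x)^5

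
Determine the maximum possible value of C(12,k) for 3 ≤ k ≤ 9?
924

Solution: C(12,k) is maximised at the centre of the row: C(12,6) = 924.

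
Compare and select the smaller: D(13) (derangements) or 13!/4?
13!/4

D(13) = (13-1)·[D(12) + D(11)] = 12·[176,214,841 + 14,684,570] = 2,290,792,932; 13!/4 = 6,227,020,800/4 = 1,556,755,200.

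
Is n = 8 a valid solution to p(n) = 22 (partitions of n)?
Yes
Pentagonal recurrence p(n) = p(n−1) + p(n−2) − p(n−5) − p(n−7) + …: p(8) = p(7) + p(6) − p(3) − p(1) = 15 + 11 − 3 − 1 = 22, which equals 22.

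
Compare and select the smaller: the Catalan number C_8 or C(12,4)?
C(12,4)

Working:
C_8 = C(16,8)/(8+1) = 12,870/9 = 1,430; C(12,4) = 495.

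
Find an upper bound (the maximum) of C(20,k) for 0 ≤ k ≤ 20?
184,756

Working:
Maximum at k = 10: C(20,10) = 184,756.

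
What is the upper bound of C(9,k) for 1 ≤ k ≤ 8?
126

Explanation: C(9,k) is maximised at the centre of the row: C(9,4) = 126.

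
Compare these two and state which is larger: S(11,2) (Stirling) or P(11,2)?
S(11,2)

Explanation: S(11,2) = 2·S(10,2) + S(10,1) = 2·511 + 1 = 1,023; P(11,2) = 110.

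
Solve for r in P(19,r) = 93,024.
4

Solution: P(19,r) = 19·18·…·(19−r+1), a product of r factors. Multiplying down from 19: 19 = 19; 19·18 = 342; 19·18·17 = 5,814; 19·18·17·16 = 93,024 ✓ (4 factors). So r = 4.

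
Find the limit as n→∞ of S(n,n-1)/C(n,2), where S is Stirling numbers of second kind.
1

Solution: S(n,n-1) = C(n,2), so the limit is 1.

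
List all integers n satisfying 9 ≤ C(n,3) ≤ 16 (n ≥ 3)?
C(4,3)=4; C(5,3)=10; C(6,3)=20. So valid n = 5.
Final answer: 5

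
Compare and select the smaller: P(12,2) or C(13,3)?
P(12,2)

Working:
P(12,2)=132, C(13,3)=286.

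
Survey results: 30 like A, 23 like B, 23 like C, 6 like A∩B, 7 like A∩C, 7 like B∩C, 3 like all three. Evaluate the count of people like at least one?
|A∪B∪C| = 30+23+23-6-7-7+3 = 59.

Answer: 59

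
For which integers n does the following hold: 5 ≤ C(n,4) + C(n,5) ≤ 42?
5, 6

Solution: C(4,4)+C(4,5)=1; C(5,4)+C(5,5)=6; C(6,4)+C(6,5)=21; C(7,4)+C(7,5)=56. So valid n = 5, 6.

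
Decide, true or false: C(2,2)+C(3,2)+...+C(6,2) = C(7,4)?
True

Explanation: Hockey stick identity gives Σ = C(7,3) = 35; RHS C(7,4) = 35.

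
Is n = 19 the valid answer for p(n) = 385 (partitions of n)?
No

Reasoning: Pentagonal recurrence p(n) = p(n−1) + p(n−2) − p(n−5) − p(n−7) + …: p(19) = p(18) + p(17) − p(14) − p(12) + p(7) + p(4) = 385 + 297 − 135 − 77 + 15 + 5 = 490, which does not equal 385.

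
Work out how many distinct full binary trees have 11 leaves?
16,796

Reasoning: Using the Catalan number formula: C_n = C(2n, n) / (n+1)
C_10 = C(20, 10) / (10+1)
     = 184756 / 11
     = 16,796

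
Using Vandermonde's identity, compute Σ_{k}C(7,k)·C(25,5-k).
= C(7+25,5) = C(32,5) = 201,376.
Final answer: 201,376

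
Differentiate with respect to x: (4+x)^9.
Using the power rule: d/dx (4+x)^9 = 9(4+x)^{8}.

Answer: 9(4+x)^8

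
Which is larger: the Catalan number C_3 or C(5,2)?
C_3 = C(6,3)/(3+1) = 20/4 = 5; C(5,2) = 10.

Answer: C(5,2)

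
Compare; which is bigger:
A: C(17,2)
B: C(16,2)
A

Solution: A=C(17,2)=136, B=C(16,2)=120.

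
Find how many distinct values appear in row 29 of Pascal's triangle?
Row 29 has entries C(29,0)..C(29,29); by symmetry C(29,k)=C(29,29-k), giving 15 distinct values.
Final answer: 15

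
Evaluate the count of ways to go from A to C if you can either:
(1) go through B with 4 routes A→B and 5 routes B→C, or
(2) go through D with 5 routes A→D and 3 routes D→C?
35

Explanation: Route via B: 4×5=20. Route via D: 5×3=15. Total: 35.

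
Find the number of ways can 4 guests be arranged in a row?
24
Arrangements of 4 distinct objects: 4! = 24.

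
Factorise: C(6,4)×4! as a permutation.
P(6,4)

C(6,4)×4! = [6!/(4!(2)!)]×4! = 6!/(2)! = P(6,4) = 360.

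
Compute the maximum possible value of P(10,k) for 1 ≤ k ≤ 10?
3,628,800

P(10,k) increases in k, so maximum at k = 10: 10! = 3,628,800.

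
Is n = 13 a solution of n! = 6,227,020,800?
Yes

Solution: 13! = 13·12! = 13·479,001,600 = 6,227,020,800, which equals 6,227,020,800.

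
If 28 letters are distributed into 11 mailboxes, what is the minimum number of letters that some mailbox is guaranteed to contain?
3

Pigeonhole: ⌈28/11⌉ = 3.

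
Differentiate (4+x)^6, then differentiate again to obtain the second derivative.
30(4+x)^4

Explanation: First derivative: 6(4+x)^{5}. Second derivative: 6·5·(4+x)^{4} = 30(4+x)^{4}.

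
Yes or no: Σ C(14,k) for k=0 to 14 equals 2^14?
Yes

Reasoning: Binomial theorem: Σ C(14,k) = (1+1)^14 = 2^14 = 16,384; RHS 2^14 = 16,384.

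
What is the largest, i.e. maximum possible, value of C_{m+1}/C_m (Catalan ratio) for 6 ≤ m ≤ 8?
17/5
C_{m+1}/C_m = 2(2m+1)/(m+2), which increases with m. Maximum at m = 8: 2·17/10 = 17/5.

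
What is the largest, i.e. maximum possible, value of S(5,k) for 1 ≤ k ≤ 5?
25

Explanation: Row S(5,k) for k = 1..5 (via S(n,k) = k·S(n−1,k) + S(n−1,k−1)): 1, 15, 25, 10, 1. The row is unimodal; maximum at k = 3: 25.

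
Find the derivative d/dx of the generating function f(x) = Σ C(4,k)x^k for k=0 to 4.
Σ k·C(4,k)x^(k-1) for k=1 to 4
Term-by-term differentiation gives Σ k·C(4,k)x^{k-1} for k=1 to 4.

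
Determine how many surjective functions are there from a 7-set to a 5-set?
16,800

Explanation: Onto functions = 5! × S(7,5)
First compute S(7,5) via recurrence:
Using the Stirling recurrence: S(n,k) = k·S(n-1,k) + S(n-1,k-1)
S(7,5) = 5·S(6,5) + S(6,4)
         = 5·15 + 65
         = 75 + 65
         = 140
Then: 120 × 140 = 16,800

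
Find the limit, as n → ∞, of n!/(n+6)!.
0

Explanation: n!/(n+6)! = 1/[(n+1)(n+2)···(n+6)] → 0 as n → ∞.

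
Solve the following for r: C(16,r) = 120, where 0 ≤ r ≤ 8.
2

Explanation: C(16,r) is increasing for 0 ≤ r ≤ 8. Stepping up (C(16,r+1) = C(16,r)·(16−r)/(r+1)): C(16,1) = 16, C(16,2) = 120 ✓. So r = 2.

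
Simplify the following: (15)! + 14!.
1,394,852,659,200

Solution: (15)! + 14! = (15)·14! + 14! = (15+1)·14! = 16·14! = 1,394,852,659,200.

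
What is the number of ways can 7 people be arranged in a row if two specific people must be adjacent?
1,440

Treat pair as unit: (7-1)! arrangements × 2 internal orders = 1,440.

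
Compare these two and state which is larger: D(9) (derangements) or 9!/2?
D(9) = (9-1)·[D(8) + D(7)] = 8·[14,833 + 1,854] = 133,496; 9!/2 = 362,880/2 = 181,440.
Final answer: 9!/2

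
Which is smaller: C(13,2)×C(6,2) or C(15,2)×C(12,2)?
C(13,2)×C(6,2)
C(13,2)×C(6,2)=1,170, C(15,2)×C(12,2)=6,930.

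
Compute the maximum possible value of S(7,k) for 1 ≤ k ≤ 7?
350

Reasoning: Row S(7,k) for k = 1..7 (via S(n,k) = k·S(n−1,k) + S(n−1,k−1)): 1, 63, 301, 350, 140, 21, 1. The row is unimodal; maximum at k = 4: 350.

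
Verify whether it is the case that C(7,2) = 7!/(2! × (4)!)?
The correct denominator is 2!×5!, giving C(7,2) = 21; the stated RHS is 7!/(2!×4!) = 105 ≠ 21, so the statement does not hold.

Answer: False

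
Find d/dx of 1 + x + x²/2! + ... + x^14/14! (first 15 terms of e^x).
1 + x + x²/2! + ... + x^13/13!

Working:
Differentiating term by term gives the first 14 terms of e^x.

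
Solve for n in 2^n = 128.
7

Explanation: 2^7 = 128, so n = 7.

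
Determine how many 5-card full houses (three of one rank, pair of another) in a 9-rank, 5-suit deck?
7,200

Triple rank: 9. Triple suits: C(5,3)=10. Pair rank: 8. Pair suits: C(5,2)=10. Total: 7,200.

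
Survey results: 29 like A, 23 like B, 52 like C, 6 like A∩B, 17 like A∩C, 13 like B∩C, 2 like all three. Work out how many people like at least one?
|A∪B∪C| = 29+23+52-6-17-13+2 = 70.

Answer: 70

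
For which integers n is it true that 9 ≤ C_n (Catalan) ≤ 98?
4, 5

Explanation: C_3=5; C_4=14; C_5=42; C_6=132. So valid n = 4, 5.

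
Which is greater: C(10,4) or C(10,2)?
C(10,4)

Explanation: C(10,4)=210, C(10,2)=45.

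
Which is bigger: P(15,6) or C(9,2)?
P(15,6)

Explanation: P(15,6)=3,603,600, C(9,2)=36.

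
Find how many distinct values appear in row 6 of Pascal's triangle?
Row 6 has entries C(6,0)..C(6,6); by symmetry C(6,k)=C(6,6-k), giving 4 distinct values.

Answer: 4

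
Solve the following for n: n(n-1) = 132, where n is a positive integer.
12

Solution: n² − n − 132 = 0, so n = (1 ± √(1 + 4·132))/2 = (1 ± √529)/2 = (1 ± 23)/2, i.e. n = 12 or n = -11. Taking the positive root, n = 12 (check: 12×11 = 132).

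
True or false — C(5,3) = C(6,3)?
False

Working:
LHS = C(5,3) = 10; RHS = C(6,3) = 20. 10 ≠ 20, so the statement does not hold.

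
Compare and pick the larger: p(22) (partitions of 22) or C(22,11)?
C(22,11)
Pentagonal recurrence p(n) = p(n−1) + p(n−2) − p(n−5) − p(n−7) + …: p(22) = p(21) + p(20) − p(17) − p(15) + p(10) + p(7) − p(0) = 792 + 627 − 297 − 176 + 42 + 15 − 1 = 1,002; C(22,11) = 705,432.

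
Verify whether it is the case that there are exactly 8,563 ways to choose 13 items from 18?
C(18,13) = 8,568 ≠ 8563.

Answer: False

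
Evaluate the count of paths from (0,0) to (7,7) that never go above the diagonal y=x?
429

Reasoning: Counted by the Catalan number C_7: C_7 = C(14,7)/(7+1) = 3,432/8 = 429.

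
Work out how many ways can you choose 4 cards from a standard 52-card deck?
270,725
C(52,4) = 270,725.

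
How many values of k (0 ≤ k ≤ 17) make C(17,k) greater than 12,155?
6

Solution: Row 17 is unimodal and symmetric about k=17/2. C(17,5)=6,188 ≤ 12,155; C(17,6)=12,376 > 12,155; by symmetry C(17,k) > 12,155 for k = 6..11. That's 11 - 6 + 1 = 6 values.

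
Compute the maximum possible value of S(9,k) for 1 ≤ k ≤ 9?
7,770

Explanation: Row S(9,k) for k = 1..9 (via S(n,k) = k·S(n−1,k) + S(n−1,k−1)): 1, 255, 3,025, 7,770, 6,951, 2,646, 462, 36, 1. The row is unimodal; maximum at k = 4: 7,770.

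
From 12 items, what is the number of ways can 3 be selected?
C(12,3) = 12! / (3! × (12-3)!)
         = 12! / (3! × 9!)
         = 220

Answer: 220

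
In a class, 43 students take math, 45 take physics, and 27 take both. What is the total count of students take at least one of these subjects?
61

Reasoning: |A∪B| = |A|+|B|-|A∩B| = 43+45-27 = 61.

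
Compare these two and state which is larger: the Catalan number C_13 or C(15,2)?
C_13 = C(26,13)/(13+1) = 10,400,600/14 = 742,900; C(15,2) = 105.

Answer: C_13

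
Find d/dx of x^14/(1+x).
(14x^13(1+x) - x^14)/(1+x)²

Reasoning: Quotient rule: [14x^{13}(1+x) - x^14]/(1+x)².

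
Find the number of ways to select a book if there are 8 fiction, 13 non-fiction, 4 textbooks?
By the addition principle: 8 + 13 + 4 = 25.

Answer: 25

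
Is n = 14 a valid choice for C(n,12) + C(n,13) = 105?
C(14,12) + C(14,13) = 91 + 14 = 105, which equals 105.
Final answer: Yes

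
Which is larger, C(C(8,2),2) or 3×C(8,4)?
C(C(8,2),2)
C(C(8,2),2)=378, 3×C(8,4)=210.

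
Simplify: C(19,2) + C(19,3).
1,140

Explanation: By Pascal's identity: C(20,3) = 1,140.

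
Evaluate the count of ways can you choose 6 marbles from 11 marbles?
462

Working:
C(11,6) = 11! / (6! × (11-6)!)
         = 11! / (6! × 5!)
         = 462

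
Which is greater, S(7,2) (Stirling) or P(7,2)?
S(7,2)
S(7,2) = 2·S(6,2) + S(6,1) = 2·31 + 1 = 63; P(7,2) = 42.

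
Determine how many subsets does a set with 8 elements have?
256

Working:
Each element can be included or excluded: 2^8 = 256.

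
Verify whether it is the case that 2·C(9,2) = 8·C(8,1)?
False

Solution: Absorption identity k·C(n,k) = n·C(n-1,k-1). LHS = 2·36 = 72; RHS = 8·8 = 64.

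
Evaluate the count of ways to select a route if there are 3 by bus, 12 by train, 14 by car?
29

Solution: By the addition principle: 3 + 12 + 14 = 29.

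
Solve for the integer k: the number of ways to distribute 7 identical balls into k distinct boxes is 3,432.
8

Solution: Stars and bars: the count is C(7+k−1, k−1), increasing in k. k=6: C(12,5) = 792, k=7: C(13,6) = 1,716, k=8: C(14,7) = 3,432 ✓. So k = 8.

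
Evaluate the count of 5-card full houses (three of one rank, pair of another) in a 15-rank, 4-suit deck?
Triple rank: 15. Triple suits: C(4,3)=4. Pair rank: 14. Pair suits: C(4,2)=6. Total: 5,040.

Answer: 5,040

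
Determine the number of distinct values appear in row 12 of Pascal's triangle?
7

Working:
Row 12 has entries C(12,0)..C(12,12); by symmetry C(12,k)=C(12,12-k), giving 7 distinct values.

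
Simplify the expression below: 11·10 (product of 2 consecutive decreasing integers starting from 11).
110

Solution: This is P(11,2) = 11!/(9)! = 110.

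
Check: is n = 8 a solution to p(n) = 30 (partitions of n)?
Pentagonal recurrence p(n) = p(n−1) + p(n−2) − p(n−5) − p(n−7) + …: p(8) = p(7) + p(6) − p(3) − p(1) = 15 + 11 − 3 − 1 = 22, which does not equal 30.

Answer: No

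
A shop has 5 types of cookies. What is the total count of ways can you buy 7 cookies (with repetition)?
330
Stars and bars: C(7+5-1, 7) = C(11, 7) = 330.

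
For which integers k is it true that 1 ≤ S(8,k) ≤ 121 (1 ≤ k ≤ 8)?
1, 7, 8

Explanation: S(8,1)=1; S(8,2)=127; S(8,3)=966; S(8,4)=1,701; S(8,5)=1,050; S(8,6)=266; S(8,7)=28; S(8,8)=1. So valid k = 1, 7, 8.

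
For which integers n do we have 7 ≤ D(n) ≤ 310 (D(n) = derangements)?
4, 5, 6

Working:
Using D(n) = (n−1)[D(n−1) + D(n−2)] with D(1)=0, D(2)=1: D(3)=2; D(4)=9; D(5)=44; D(6)=265; D(7)=1,854. So valid n = 4, 5, 6.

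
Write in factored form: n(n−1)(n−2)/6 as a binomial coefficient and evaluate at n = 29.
C(n,3); C(29,3) = 3,654

Explanation: n(n−1)(n−2)/6 = n!/(3!(n−3)!) = C(n,3). At n = 29: C(29,3) = 3,654.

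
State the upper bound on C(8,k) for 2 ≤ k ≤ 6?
C(8,k) is maximised at the centre of the row: C(8,4) = 70.

Answer: 70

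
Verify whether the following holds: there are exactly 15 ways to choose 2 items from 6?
True

Solution: C(6,2) = 15.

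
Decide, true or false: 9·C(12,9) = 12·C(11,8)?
True

Solution: Absorption identity k·C(n,k) = n·C(n-1,k-1). LHS = 9·220 = 1,980; RHS = 12·165 = 1,980.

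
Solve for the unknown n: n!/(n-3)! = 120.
6

Reasoning: n!/(n-3)! = n×(n-1)×(n-2), a product of 3 consecutive integers ≈ (n−1)^3. 120^(1/3) + 1 ≈ 5.9; check n = 6: 6×5×4 = 120 ✓. So n = 6.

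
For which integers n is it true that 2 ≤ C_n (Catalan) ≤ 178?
2, 3, 4, 5, 6

Reasoning: C_1=1; C_2=2; C_3=5; C_4=14; C_5=42; C_6=132; C_7=429. So valid n = 2, 3, 4, 5, 6.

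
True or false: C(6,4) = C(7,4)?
False
LHS = C(6,4) = 15; RHS = C(7,4) = 35. 15 ≠ 35, so the statement does not hold.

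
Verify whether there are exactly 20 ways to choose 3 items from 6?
True

Solution: C(6,3) = 20.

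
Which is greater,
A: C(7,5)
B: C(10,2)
B

Working:
A=C(7,5)=21, B=C(10,2)=45.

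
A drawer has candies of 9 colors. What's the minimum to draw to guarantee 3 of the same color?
Worst case: 2 of each = 18. One more: 19.
Final answer: 19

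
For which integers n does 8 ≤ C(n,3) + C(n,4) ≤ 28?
5

Reasoning: C(4,3)+C(4,4)=5; C(5,3)+C(5,4)=15; C(6,3)+C(6,4)=35. So valid n = 5.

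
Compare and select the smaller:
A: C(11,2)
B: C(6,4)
A=C(11,2)=55, B=C(6,4)=15.
Final answer: B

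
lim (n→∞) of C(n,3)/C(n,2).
C(n,3)/C(n,2) = (n-2)/3 → ∞ as n → ∞.
Final answer: ∞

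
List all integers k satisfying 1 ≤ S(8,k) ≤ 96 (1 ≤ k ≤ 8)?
1, 7, 8

S(8,1)=1; S(8,2)=127; S(8,3)=966; S(8,4)=1,701; S(8,5)=1,050; S(8,6)=266; S(8,7)=28; S(8,8)=1. So valid k = 1, 7, 8.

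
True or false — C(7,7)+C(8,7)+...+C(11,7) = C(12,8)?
True
Hockey stick identity gives Σ = C(12,8) = 495; RHS C(12,8) = 495.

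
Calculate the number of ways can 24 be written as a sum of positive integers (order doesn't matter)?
1,575

Explanation: Pentagonal recurrence p(n) = p(n−1) + p(n−2) − p(n−5) − p(n−7) + …: p(24) = p(23) + p(22) − p(19) − p(17) + p(12) + p(9) − p(2) = 1,255 + 1,002 − 490 − 297 + 77 + 30 − 2 = 1,575.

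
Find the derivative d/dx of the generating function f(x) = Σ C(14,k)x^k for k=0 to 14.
Σ k·C(14,k)x^(k-1) for k=1 to 14

Explanation: Term-by-term differentiation gives Σ k·C(14,k)x^{k-1} for k=1 to 14.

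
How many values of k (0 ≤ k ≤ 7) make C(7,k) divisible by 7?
Checking C(7,k) mod 7 for k = 0..7: divisible at k = 1, 2, 3, 4, 5, 6. That's 6 values.

Answer: 6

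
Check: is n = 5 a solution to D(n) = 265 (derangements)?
No

Reasoning: D(5) = (5-1)·[D(4) + D(3)] = 4·[9 + 2] = 44, which does not equal 265.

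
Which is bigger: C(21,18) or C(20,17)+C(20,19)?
C(21,18)

C(21,18)=1,330; C(20,17)+C(20,19)=1,140+20=1,160.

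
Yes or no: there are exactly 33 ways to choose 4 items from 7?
No

C(7,4) = 35 ≠ 33.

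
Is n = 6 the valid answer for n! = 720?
Yes

Working:
6! = 6·5! = 6·120 = 720, which equals 720.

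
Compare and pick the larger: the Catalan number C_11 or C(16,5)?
C_11

Working:
C_11 = C(22,11)/(11+1) = 705,432/12 = 58,786; C(16,5) = 4,368.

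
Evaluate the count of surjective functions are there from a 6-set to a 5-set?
1,800

Onto functions = 5! × S(6,5)
First compute S(6,5) via recurrence:
Using the Stirling recurrence: S(n,k) = k·S(n-1,k) + S(n-1,k-1)
S(6,5) = 5·S(5,5) + S(5,4)
         = 5·1 + 10
         = 5 + 10
         = 15
Then: 120 × 15 = 1,800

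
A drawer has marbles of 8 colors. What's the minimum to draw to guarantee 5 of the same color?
33

Solution: Worst case: 4 of each = 32. One more: 33.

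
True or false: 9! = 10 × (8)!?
9! = 9 × 8! = 362,880, but 10 × 8! = 403,200.

Answer: False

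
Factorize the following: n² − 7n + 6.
(n − 1)(n − 6)

Reasoning: Seek roots whose sum is 7 and product is 6: (1, 6). So n² − 7n + 6 = (n − 1)(n − 6).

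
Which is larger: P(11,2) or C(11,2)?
P(11,2)

Solution: P(11,2)=110, C(11,2)=55.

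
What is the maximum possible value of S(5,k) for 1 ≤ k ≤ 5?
Row S(5,k) for k = 1..5 (via S(n,k) = k·S(n−1,k) + S(n−1,k−1)): 1, 15, 25, 10, 1. The row is unimodal; maximum at k = 3: 25.
Final answer: 25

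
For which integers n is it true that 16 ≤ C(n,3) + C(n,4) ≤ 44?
6
C(5,3)+C(5,4)=15; C(6,3)+C(6,4)=35; C(7,3)+C(7,4)=70. So valid n = 6.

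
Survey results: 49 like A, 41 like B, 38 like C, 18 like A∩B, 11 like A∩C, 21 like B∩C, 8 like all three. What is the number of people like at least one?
86
|A∪B∪C| = 49+41+38-18-11-21+8 = 86.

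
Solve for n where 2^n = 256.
8

Solution: 2^8 = 256, so n = 8.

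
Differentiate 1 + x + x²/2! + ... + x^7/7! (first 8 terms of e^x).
1 + x + x²/2! + ... + x^6/6!

Solution: Differentiating term by term gives the first 7 terms of e^x.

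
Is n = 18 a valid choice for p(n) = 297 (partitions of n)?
No

Working:
Pentagonal recurrence p(n) = p(n−1) + p(n−2) − p(n−5) − p(n−7) + …: p(18) = p(17) + p(16) − p(13) − p(11) + p(6) + p(3) = 297 + 231 − 101 − 56 + 11 + 3 = 385, which does not equal 297.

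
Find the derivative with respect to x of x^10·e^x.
(10x^9 + x^10)e^x
Product rule: d/dx[x^10]·e^x + x^10·d/dx[e^x] = 10x^{9}e^x + x^10e^x.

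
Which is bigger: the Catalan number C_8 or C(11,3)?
C_8

Solution: C_8 = C(16,8)/(8+1) = 12,870/9 = 1,430; C(11,3) = 165.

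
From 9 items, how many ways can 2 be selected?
C(9,2) = 9! / (2! × (9-2)!)
         = 9! / (2! × 7!)
         = 36
Final answer: 36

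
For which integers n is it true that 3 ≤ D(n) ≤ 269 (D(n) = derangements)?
4, 5, 6

Using D(n) = (n−1)[D(n−1) + D(n−2)] with D(1)=0, D(2)=1: D(3)=2; D(4)=9; D(5)=44; D(6)=265; D(7)=1,854. So valid n = 4, 5, 6.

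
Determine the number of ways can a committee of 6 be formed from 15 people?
C(15,6) = 15! / (6! × (15-6)!)
         = 15! / (6! × 9!)
         = 5,005

Answer: 5,005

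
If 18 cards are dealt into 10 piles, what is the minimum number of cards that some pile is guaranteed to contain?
2
Pigeonhole: ⌈18/10⌉ = 2.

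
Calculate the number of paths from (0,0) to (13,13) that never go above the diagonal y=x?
Counted by the Catalan number C_13: C_13 = C(26,13)/(13+1) = 10,400,600/14 = 742,900.

Answer: 742,900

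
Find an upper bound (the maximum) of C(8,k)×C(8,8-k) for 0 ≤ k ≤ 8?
4,900

Explanation: C(8,k)·C(8,8-k) = C(8,k)², maximised at the centre k = 4: C(8,4)² = 4,900.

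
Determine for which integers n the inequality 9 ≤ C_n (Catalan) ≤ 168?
4, 5, 6

Explanation: C_3=5; C_4=14; C_5=42; C_6=132; C_7=429. So valid n = 4, 5, 6.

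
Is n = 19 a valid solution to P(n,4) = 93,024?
Yes

Explanation: P(19,4) = 19·18·17·16 = 93,024, which equals 93,024.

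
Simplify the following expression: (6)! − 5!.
(6)! − 5! = (6)·5! − 5! = (6−1)·5! = 5·5! = 600.

Answer: 600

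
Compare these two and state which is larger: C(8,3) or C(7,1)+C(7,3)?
C(8,3)

Explanation: C(8,3)=56; C(7,1)+C(7,3)=7+35=42.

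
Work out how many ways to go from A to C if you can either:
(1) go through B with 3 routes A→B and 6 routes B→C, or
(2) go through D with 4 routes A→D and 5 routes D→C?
38

Solution: Route via B: 3×6=18. Route via D: 4×5=20. Total: 38.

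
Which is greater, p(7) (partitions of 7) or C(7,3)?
Pentagonal recurrence p(n) = p(n−1) + p(n−2) − p(n−5) − p(n−7) + …: p(7) = p(6) + p(5) − p(2) − p(0) = 11 + 7 − 2 − 1 = 15; C(7,3) = 35.

Answer: C(7,3)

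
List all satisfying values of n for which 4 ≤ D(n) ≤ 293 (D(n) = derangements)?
4, 5, 6

Reasoning: Using D(n) = (n−1)[D(n−1) + D(n−2)] with D(1)=0, D(2)=1: D(3)=2; D(4)=9; D(5)=44; D(6)=265; D(7)=1,854. So valid n = 4, 5, 6.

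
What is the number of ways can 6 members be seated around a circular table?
Circular arrangements: (6-1)! = 120.

Answer: 120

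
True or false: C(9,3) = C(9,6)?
True

Reasoning: C(9,3) = C(9,9-3) by the symmetry property; both equal 84.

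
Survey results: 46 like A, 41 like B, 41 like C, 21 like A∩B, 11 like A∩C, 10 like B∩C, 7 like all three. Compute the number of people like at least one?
93

|A∪B∪C| = 46+41+41-21-11-10+7 = 93.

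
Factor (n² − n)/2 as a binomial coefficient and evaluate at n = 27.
C(n,2); C(27,2) = 351
(n² − n)/2 = n(n−1)/2 = C(n,2). At n = 27: C(27,2) = 351.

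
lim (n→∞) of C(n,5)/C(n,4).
∞

Reasoning: C(n,5)/C(n,4) = (n-4)/5 → ∞ as n → ∞.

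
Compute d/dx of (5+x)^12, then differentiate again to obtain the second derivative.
132(5+x)^10
First derivative: 12(5+x)^{11}. Second derivative: 12·11·(5+x)^{10} = 132(5+x)^{10}.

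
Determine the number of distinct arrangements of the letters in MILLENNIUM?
226,800

Working:
Word has 10 letters (M=2, I=2, L=2, E=1, N=2, U=1). Arrangements: 10!/Π(k!) = 226,800.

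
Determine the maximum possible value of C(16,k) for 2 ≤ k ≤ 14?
12,870

Reasoning: C(16,k) is maximised at the centre of the row: C(16,8) = 12,870.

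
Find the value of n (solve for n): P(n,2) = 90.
10

Reasoning: P(n,2) = n(n−1) is increasing in n; n(n−1) ≈ (n−0.5)^2 = 90 gives n ≈ 10.0. Check: P(8,2) = 56, P(9,2) = 72, P(10,2) = 90 ✓. So n = 10.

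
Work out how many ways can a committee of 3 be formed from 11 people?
165

Working:
C(11,3) = 11! / (3! × (11-3)!)
         = 11! / (3! × 8!)
         = 165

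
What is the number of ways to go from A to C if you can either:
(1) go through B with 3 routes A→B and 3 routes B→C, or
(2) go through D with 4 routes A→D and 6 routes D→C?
33
Route via B: 3×3=9. Route via D: 4×6=24. Total: 33.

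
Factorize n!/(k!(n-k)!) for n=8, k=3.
This is the binomial coefficient C(8,3) = 56.

Answer: C(8,3) = 56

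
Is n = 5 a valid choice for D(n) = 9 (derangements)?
D(5) = (5-1)·[D(4) + D(3)] = 4·[9 + 2] = 44, which does not equal 9.
Final answer: No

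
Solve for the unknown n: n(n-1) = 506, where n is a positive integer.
n² − n − 506 = 0, so n = (1 ± √(1 + 4·506))/2 = (1 ± √2,025)/2 = (1 ± 45)/2, i.e. n = 23 or n = -22. Taking the positive root, n = 23 (check: 23×22 = 506).
Final answer: 23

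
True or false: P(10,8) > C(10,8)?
True

Reasoning: P(10,8) = 1,814,400 and C(10,8) = 45; P(n,r) = r! × C(n,r) so P > C whenever r ≥ 2.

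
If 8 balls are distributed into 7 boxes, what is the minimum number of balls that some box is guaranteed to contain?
2

Working:
Pigeonhole: ⌈8/7⌉ = 2.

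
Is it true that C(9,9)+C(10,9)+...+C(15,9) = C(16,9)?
Hockey stick identity gives Σ = C(16,10) = 8,008; RHS C(16,9) = 11,440.

Answer: False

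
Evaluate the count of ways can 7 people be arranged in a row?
5,040

Explanation: Arrangements of 7 distinct objects: 7! = 5,040.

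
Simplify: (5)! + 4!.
144

(5)! + 4! = (5)·4! + 4! = (5+1)·4! = 6·4! = 144.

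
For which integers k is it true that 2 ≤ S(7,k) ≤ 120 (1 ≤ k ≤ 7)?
2, 6

Reasoning: S(7,1)=1; S(7,2)=63; S(7,3)=301; S(7,4)=350; S(7,5)=140; S(7,6)=21; S(7,7)=1. So valid k = 2, 6.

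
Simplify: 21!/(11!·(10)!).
352,716

Working:
This is C(21,11) = 352,716.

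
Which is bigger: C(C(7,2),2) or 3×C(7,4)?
C(C(7,2),2)

C(C(7,2),2)=210, 3×C(7,4)=105.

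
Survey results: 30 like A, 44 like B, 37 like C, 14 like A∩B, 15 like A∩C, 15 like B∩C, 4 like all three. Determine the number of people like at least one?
71

|A∪B∪C| = 30+44+37-14-15-15+4 = 71.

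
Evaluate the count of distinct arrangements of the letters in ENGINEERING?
277,200

Working:
Word has 11 letters (E=3, N=3, G=2, I=2, R=1). Arrangements: 11!/Π(k!) = 277,200.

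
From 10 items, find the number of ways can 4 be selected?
210

C(10,4) = 10! / (4! × (10-4)!)
         = 10! / (4! × 6!)
         = 210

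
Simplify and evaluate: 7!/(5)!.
42
This equals 7×6 = 42.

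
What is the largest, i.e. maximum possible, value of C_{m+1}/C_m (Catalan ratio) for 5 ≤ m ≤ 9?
38/11

C_{m+1}/C_m = 2(2m+1)/(m+2), which increases with m. Maximum at m = 9: 2·19/11 = 38/11.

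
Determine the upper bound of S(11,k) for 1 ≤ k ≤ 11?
246,730

Reasoning: Row S(11,k) for k = 1..11 (via S(n,k) = k·S(n−1,k) + S(n−1,k−1)): 1, 1,023, 28,501, 145,750, 246,730, 179,487, 63,987, 11,880, 1,155, 55, 1. The row is unimodal; maximum at k = 5: 246,730.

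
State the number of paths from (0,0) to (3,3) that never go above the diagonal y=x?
5

Explanation: Counted by the Catalan number C_3: C_3 = C(6,3)/(3+1) = 20/4 = 5.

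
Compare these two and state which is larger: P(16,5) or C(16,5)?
P(16,5)

Working:
P(16,5)=524,160, C(16,5)=4,368.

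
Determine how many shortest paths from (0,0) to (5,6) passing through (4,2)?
75

Reasoning: To (4,2): C(6,4)=15. From there: C(5,1)=5. Total: 75.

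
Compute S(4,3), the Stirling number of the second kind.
6

Explanation: Using the Stirling recurrence: S(n,k) = k·S(n-1,k) + S(n-1,k-1)
S(4,3) = 3·S(3,3) + S(3,2)
         = 3·1 + 3
         = 3 + 3
         = 6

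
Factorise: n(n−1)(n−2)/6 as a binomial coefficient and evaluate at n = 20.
C(n,3); C(20,3) = 1,140

Explanation: n(n−1)(n−2)/6 = n!/(3!(n−3)!) = C(n,3). At n = 20: C(20,3) = 1,140.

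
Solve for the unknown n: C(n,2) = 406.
29

Solution: C(n,2) = n(n−1)/2! is increasing in n, and n(n−1) = 2!·406 = 812 ≈ (n−0.5)^2 gives n ≈ 29.0. Check: C(27,2) = 351, C(28,2) = 378, C(29,2) = 406 ✓. So n = 29.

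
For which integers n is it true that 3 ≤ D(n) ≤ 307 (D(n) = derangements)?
4, 5, 6

Explanation: Using D(n) = (n−1)[D(n−1) + D(n−2)] with D(1)=0, D(2)=1: D(3)=2; D(4)=9; D(5)=44; D(6)=265; D(7)=1,854. So valid n = 4, 5, 6.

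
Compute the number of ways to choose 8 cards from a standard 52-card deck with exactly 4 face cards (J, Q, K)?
45,238,050
12 face cards and 40 non-face cards: C(12,4) × C(40,4) = 495 × 91,390 = 45,238,050.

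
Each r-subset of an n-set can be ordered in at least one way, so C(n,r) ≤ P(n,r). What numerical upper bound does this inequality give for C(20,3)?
6,840
P(20,3) = 20·19·18 = 6,840, so C(20,3) ≤ 6,840. (The bound is loose by a factor of 3! = 6: C(20,3) = 6,840/6 = 1,140.)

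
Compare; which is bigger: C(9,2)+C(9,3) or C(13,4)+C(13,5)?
First=120, Second=2,002.

Answer: C(13,4)+C(13,5)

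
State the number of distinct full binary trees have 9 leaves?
1,430

Explanation: Using the Catalan number formula: C_n = C(2n, n) / (n+1)
C_8 = C(16, 8) / (8+1)
     = 12870 / 9
     = 1,430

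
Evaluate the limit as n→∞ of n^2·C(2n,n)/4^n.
∞

C(2n,n) ~ 4^n/√(πn), so n^2·C(2n,n)/4^n ~ n^(2 − 1/2)/√π → ∞.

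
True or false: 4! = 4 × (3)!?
True
By definition n! = n × (n-1)!, so 4! = 4 × 3!.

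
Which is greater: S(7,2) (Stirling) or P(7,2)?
S(7,2)

Solution: S(7,2) = 2·S(6,2) + S(6,1) = 2·31 + 1 = 63; P(7,2) = 42.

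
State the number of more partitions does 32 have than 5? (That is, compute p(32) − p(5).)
Pentagonal recurrence p(n) = p(n−1) + p(n−2) − p(n−5) − p(n−7) + …: p(32) = p(31) + p(30) − p(27) − p(25) + p(20) + p(17) − p(10) − p(6) = 6,842 + 5,604 − 3,010 − 1,958 + 627 + 297 − 42 − 11 = 8,349.
p(5) = p(4) + p(3) − p(0) = 5 + 3 − 1 = 7.
Difference = 8,349 − 7 = 8,342.

Answer: 8,342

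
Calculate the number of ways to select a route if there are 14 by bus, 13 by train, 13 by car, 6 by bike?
46
By the addition principle: 14 + 13 + 13 + 6 = 46.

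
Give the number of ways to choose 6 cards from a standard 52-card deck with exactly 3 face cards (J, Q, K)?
2,173,600

12 face cards and 40 non-face cards: C(12,3) × C(40,3) = 220 × 9,880 = 2,173,600.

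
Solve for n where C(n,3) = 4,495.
31

Working:
C(n,3) = n(n−1)(n−2)/3! is increasing in n, and n(n−1)(n−2) = 3!·4,495 = 26,970 ≈ (n−1)^3 gives n ≈ 31.0. Check: C(29,3) = 3,654, C(30,3) = 4,060, C(31,3) = 4,495 ✓. So n = 31.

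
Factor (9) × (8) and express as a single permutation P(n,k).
P(9,2) = 9!/(7)!

Solution: Product of 2 consecutive descending integers starting at 9: P(9,2) = 9!/7! = 72.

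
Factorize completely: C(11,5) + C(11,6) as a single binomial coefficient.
C(12,6)

Reasoning: By Pascal's identity: C(11,5) + C(11,6) = C(12,6) = 924.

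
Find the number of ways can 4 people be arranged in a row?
Arrangements of 4 distinct objects: 4! = 24.
Final answer: 24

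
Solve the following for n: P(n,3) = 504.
9
P(n,3) = n(n−1)(n−2) is increasing in n; n(n−1)(n−2) ≈ (n−1)^3 = 504 gives n ≈ 9.0. Check: P(7,3) = 210, P(8,3) = 336, P(9,3) = 504 ✓. So n = 9.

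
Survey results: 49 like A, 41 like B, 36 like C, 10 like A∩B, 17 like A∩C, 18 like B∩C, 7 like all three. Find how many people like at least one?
88

|A∪B∪C| = 49+41+36-10-17-18+7 = 88.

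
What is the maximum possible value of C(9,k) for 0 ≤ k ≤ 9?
126
Maximum at k = 4 or k = 5: C(9,4) = 126.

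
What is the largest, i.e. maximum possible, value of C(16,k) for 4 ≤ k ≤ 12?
C(16,k) is maximised at the centre of the row: C(16,8) = 12,870.
Final answer: 12,870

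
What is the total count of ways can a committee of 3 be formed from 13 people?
286

Solution: C(13,3) = 13! / (3! × (13-3)!)
         = 13! / (3! × 10!)
         = 286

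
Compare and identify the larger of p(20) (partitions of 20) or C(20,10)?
C(20,10)

Explanation: Pentagonal recurrence p(n) = p(n−1) + p(n−2) − p(n−5) − p(n−7) + …: p(20) = p(19) + p(18) − p(15) − p(13) + p(8) + p(5) = 490 + 385 − 176 − 101 + 22 + 7 = 627; C(20,10) = 184,756.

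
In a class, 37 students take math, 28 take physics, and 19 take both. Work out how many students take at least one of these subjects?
46

Working:
|A∪B| = |A|+|B|-|A∩B| = 37+28-19 = 46.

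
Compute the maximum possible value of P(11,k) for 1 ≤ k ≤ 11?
39,916,800

P(11,k) increases in k, so maximum at k = 11: 11! = 39,916,800.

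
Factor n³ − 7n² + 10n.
n(n − 2)(n − 5)
n³ − 7n² + 10n = n(n² − 7n + 10) = n(n − 2)(n − 5).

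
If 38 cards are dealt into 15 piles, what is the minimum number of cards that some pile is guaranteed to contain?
3

Explanation: Pigeonhole: ⌈38/15⌉ = 3.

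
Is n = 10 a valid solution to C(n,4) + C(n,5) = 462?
C(10,4) + C(10,5) = 210 + 252 = 462, which equals 462.

Answer: Yes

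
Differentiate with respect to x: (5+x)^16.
16(5+x)^15

Working:
Using the power rule: d/dx (5+x)^16 = 16(5+x)^{15}.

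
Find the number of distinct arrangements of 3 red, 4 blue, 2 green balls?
1,260

Reasoning: Multinomial: 9!/(3! × 4! × 2!) = 1,260.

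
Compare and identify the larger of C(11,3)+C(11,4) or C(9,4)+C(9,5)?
C(11,3)+C(11,4)
First=495, Second=252.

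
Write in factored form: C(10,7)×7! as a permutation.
P(10,7)

C(10,7)×7! = [10!/(7!(3)!)]×7! = 10!/(3)! = P(10,7) = 604,800.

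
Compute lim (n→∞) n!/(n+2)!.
0

Working:
n!/(n+2)! = 1/[(n+1)(n+2)] → 0 as n → ∞.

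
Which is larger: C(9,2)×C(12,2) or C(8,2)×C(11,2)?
C(9,2)×C(12,2)

Explanation: C(9,2)×C(12,2)=2,376, C(8,2)×C(11,2)=1,540.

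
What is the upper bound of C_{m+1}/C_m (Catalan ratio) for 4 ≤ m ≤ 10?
C_{m+1}/C_m = 2(2m+1)/(m+2), which increases with m. Maximum at m = 10: 2·21/12 = 7/2.
Final answer: 7/2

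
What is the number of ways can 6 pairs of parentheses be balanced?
132

Reasoning: Using the Catalan number formula: C_n = C(2n, n) / (n+1)
C_6 = C(12, 6) / (6+1)
     = 924 / 7
     = 132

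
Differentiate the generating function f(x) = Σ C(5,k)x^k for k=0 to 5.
Σ k·C(5,k)x^(k-1) for k=1 to 5

Working:
Term-by-term differentiation gives Σ k·C(5,k)x^{k-1} for k=1 to 5.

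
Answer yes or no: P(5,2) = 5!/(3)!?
Yes

Solution: Permutation formula P(n,k) = n!/(n-k)!: 5!/3! = 120/6 = 20 = P(5,2). The statement holds.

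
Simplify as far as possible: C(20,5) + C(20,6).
By Pascal's identity: C(21,6) = 54,264.
Final answer: 54,264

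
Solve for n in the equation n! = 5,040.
n! is strictly increasing. 5! = 120, 6! = 720, 7! = 5,040 ✓. So n = 7.

Answer: 7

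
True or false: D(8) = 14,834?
False
Derangements of 8 elements: D(8) = (8-1)·[D(7) + D(6)] = 7·[1,854 + 265] = 14,833.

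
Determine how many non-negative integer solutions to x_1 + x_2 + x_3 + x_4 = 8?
165
C(8+4-1, 4-1) = 165.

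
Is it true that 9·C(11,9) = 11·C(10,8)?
True

Explanation: Absorption identity k·C(n,k) = n·C(n-1,k-1). LHS = 9·55 = 495; RHS = 11·45 = 495.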